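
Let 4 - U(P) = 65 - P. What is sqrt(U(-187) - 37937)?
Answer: I*sqrt(38185) ≈ 195.41*I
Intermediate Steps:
U(P) = -61 + P (U(P) = 4 - (65 - P) = 4 + (-65 + P) = -61 + P)
sqrt(U(-187) - 37937) = sqrt((-61 - 187) - 37937) = sqrt(-248 - 37937) = sqrt(-38185) = I*sqrt(38185)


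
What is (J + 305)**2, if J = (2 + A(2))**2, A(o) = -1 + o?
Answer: 98596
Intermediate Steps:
J = 9 (J = (2 + (-1 + 2))**2 = (2 + 1)**2 = 3**2 = 9)
(J + 305)**2 = (9 + 305)**2 = 314**2 = 98596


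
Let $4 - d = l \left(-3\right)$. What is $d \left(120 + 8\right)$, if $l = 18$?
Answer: $7424$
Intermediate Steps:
$d = 58$ ($d = 4 - 18 \left(-3\right) = 4 - -54 = 4 + 54 = 58$)
$d \left(120 + 8\right) = 58 \left(120 + 8\right) = 58 \cdot 128 = 7424$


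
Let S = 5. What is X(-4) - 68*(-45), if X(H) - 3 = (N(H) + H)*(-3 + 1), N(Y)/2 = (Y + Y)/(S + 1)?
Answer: 9229/3 ≈ 3076.3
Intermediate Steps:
N(Y) = 2*Y/3 (N(Y) = 2*((Y + Y)/(5 + 1)) = 2*((2*Y)/6) = 2*((2*Y)*(1/6)) = 2*(Y/3) = 2*Y/3)
X(H) = 3 - 10*H/3 (X(H) = 3 + (2*H/3 + H)*(-3 + 1) = 3 + (5*H/3)*(-2) = 3 - 10*H/3)
X(-4) - 68*(-45) = (3 - 10/3*(-4)) - 68*(-45) = (3 + 40/3) + 3060 = 49/3 + 3060 = 9229/3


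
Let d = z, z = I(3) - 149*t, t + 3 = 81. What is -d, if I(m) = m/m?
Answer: 11621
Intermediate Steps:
I(m) = 1
t = 78 (t = -3 + 81 = 78)
z = -11621 (z = 1 - 149*78 = 1 - 11622 = -11621)
d = -11621
-d = -1*(-11621) = 11621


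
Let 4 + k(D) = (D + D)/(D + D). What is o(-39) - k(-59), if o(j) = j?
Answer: -36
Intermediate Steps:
k(D) = -3 (k(D) = -4 + (D + D)/(D + D) = -4 + (2*D)/((2*D)) = -4 + (2*D)*(1/(2*D)) = -4 + 1 = -3)
o(-39) - k(-59) = -39 - 1*(-3) = -39 + 3 = -36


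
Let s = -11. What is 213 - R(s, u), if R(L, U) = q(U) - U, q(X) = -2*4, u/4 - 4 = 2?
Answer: 245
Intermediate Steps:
u = 24 (u = 16 + 4*2 = 16 + 8 = 24)
q(X) = -8
R(L, U) = -8 - U
213 - R(s, u) = 213 - (-8 - 1*24) = 213 - (-8 - 24) = 213 - 1*(-32) = 213 + 32 = 245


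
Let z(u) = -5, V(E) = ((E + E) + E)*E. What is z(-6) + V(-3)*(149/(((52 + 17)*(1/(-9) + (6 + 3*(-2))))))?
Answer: -12184/23 ≈ -529.74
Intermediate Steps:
V(E) = 3*E² (V(E) = (2*E + E)*E = (3*E)*E = 3*E²)
z(-6) + V(-3)*(149/(((52 + 17)*(1/(-9) + (6 + 3*(-2)))))) = -5 + (3*(-3)²)*(149/(((52 + 17)*(1/(-9) + (6 + 3*(-2)))))) = -5 + (3*9)*(149/((69*(-⅑ + (6 - 6))))) = -5 + 27*(149/((69*(-⅑ + 0)))) = -5 + 27*(149/((69*(-⅑)))) = -5 + 27*(149/(-23/3)) = -5 + 27*(149*(-3/23)) = -5 + 27*(-447/23) = -5 - 12069/23 = -12184/23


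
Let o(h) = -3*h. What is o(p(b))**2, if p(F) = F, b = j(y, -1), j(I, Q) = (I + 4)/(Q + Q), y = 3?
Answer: 441/4 ≈ 110.25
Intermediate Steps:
j(I, Q) = (4 + I)/(2*Q) (j(I, Q) = (4 + I)/((2*Q)) = (4 + I)*(1/(2*Q)) = (4 + I)/(2*Q))
b = -7/2 (b = (1/2)*(4 + 3)/(-1) = (1/2)*(-1)*7 = -7/2 ≈ -3.5000)
o(p(b))**2 = (-3*(-7/2))**2 = (21/2)**2 = 441/4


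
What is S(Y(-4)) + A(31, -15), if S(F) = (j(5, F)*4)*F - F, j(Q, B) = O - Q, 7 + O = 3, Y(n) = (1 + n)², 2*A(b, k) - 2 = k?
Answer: -679/2 ≈ -339.50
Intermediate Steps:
A(b, k) = 1 + k/2
O = -4 (O = -7 + 3 = -4)
j(Q, B) = -4 - Q
S(F) = -37*F (S(F) = ((-4 - 1*5)*4)*F - F = ((-4 - 5)*4)*F - F = (-9*4)*F - F = -36*F - F = -37*F)
S(Y(-4)) + A(31, -15) = -37*(1 - 4)² + (1 + (½)*(-15)) = -37*(-3)² + (1 - 15/2) = -37*9 - 13/2 = -333 - 13/2 = -679/2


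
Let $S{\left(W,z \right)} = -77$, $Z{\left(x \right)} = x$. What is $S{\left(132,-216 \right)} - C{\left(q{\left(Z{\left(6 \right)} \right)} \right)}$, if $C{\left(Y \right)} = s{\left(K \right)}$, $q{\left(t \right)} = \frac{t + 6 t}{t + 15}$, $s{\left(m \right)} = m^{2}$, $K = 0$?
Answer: $-77$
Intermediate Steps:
$q{\left(t \right)} = \frac{7 t}{15 + t}$
$C{\left(Y \right)} = 0$ ($C{\left(Y \right)} = 0^{2} = 0$)
$S{\left(132,-216 \right)} - C{\left(q{\left(Z{\left(6 \right)} \right)} \right)} = -77 - 0 = -77 + 0 = -77$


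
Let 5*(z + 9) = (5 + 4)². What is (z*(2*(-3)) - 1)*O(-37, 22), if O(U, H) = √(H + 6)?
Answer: -442*√7/5 ≈ -233.88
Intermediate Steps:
O(U, H) = √(6 + H)
z = 36/5 (z = -9 + (5 + 4)²/5 = -9 + (⅕)*9² = -9 + (⅕)*81 = -9 + 81/5 = 36/5 ≈ 7.2000)
(z*(2*(-3)) - 1)*O(-37, 22) = (36*(2*(-3))/5 - 1)*√(6 + 22) = ((36/5)*(-6) - 1)*√28 = (-216/5 - 1)*(2*√7) = -442*√7/5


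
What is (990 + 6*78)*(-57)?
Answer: -83106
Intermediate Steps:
(990 + 6*78)*(-57) = (990 + 468)*(-57) = 1458*(-57) = -83106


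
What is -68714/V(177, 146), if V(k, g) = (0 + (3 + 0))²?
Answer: -68714/9 ≈ -7634.9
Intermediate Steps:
V(k, g) = 9 (V(k, g) = (0 + 3)² = 3² = 9)
-68714/V(177, 146) = -68714/9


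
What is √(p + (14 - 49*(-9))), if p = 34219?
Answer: √34674 ≈ 186.21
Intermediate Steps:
√(p + (14 - 49*(-9))) = √(34219 + (14 - 49*(-9))) = √(34219 + (14 + 441)) = √(34219 + 455) = √34674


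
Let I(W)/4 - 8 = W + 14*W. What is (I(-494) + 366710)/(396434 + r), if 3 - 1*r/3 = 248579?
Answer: -168551/174647 ≈ -0.96510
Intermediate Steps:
r = -745728 (r = 9 - 3*248579 = 9 - 745737 = -745728)
I(W) = 32 + 60*W (I(W) = 32 + 4*(W + 14*W) = 32 + 4*(15*W) = 32 + 60*W)
(I(-494) + 366710)/(396434 + r) = ((32 + 60*(-494)) + 366710)/(396434 - 745728) = ((32 - 29640) + 366710)/(-349294) = (-29608 + 366710)*(-1/349294) = 337102*(-1/349294) = -168551/174647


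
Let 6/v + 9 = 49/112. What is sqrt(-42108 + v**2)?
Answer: 2*I*sqrt(197578959)/137 ≈ 205.2*I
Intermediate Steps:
v = -96/137 (v = 6/(-9 + 49/112) = 6/(-9 + 49*(1/112)) = 6/(-9 + 7/16) = 6/(-137/16) = 6*(-16/137) = -96/137 ≈ -0.70073)
sqrt(-42108 + v**2) = sqrt(-42108 + (-96/137)**2) = sqrt(-42108 + 9216/18769) = sqrt(-790315836/18769) = 2*I*sqrt(197578959)/137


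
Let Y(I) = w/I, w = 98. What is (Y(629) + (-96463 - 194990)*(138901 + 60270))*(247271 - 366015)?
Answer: 4335677331044181976/629 ≈ 6.8930e+15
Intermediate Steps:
Y(I) = 98/I
(Y(629) + (-96463 - 194990)*(138901 + 60270))*(247271 - 366015) = (98/629 + (-96463 - 194990)*(138901 + 60270))*(247271 - 366015) = (98*(1/629) - 291453*199171)*(-118744) = (98/629 - 58048985463)*(-118744) = -36512811856129/629*(-118744) = 4335677331044181976/629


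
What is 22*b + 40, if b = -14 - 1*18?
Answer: -664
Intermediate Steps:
b = -32 (b = -14 - 18 = -32)
22*b + 40 = 22*(-32) + 40 = -704 + 40 = -664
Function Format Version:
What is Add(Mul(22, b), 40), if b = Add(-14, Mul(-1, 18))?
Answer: -664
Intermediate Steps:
b = -32 (b = Add(-14, -18) = -32)
Add(Mul(22, b), 40) = Add(Mul(22, -32), 40) = Add(-704, 40) = -664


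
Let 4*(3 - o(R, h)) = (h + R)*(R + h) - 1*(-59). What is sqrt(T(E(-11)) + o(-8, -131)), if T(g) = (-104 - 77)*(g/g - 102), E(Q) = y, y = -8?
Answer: sqrt(13439) ≈ 115.93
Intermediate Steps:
E(Q) = -8
o(R, h) = -47/4 - (R + h)**2/4 (o(R, h) = 3 - ((h + R)*(R + h) - 1*(-59))/4 = 3 - ((R + h)*(R + h) + 59)/4 = 3 - ((R + h)**2 + 59)/4 = 3 - (59 + (R + h)**2)/4 = 3 + (-59/4 - (R + h)**2/4) = -47/4 - (R + h)**2/4)
T(g) = 18281 (T(g) = -181*(1 - 102) = -181*(-101) = 18281)
sqrt(T(E(-11)) + o(-8, -131)) = sqrt(18281 + (-47/4 - (-8 - 131)**2/4)) = sqrt(18281 + (-47/4 - 1/4*(-139)**2)) = sqrt(18281 + (-47/4 - 1/4*19321)) = sqrt(18281 + (-47/4 - 19321/4)) = sqrt(18281 - 4842) = sqrt(13439)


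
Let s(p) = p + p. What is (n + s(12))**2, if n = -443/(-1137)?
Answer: 769008361/1292769 ≈ 594.85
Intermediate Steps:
s(p) = 2*p
n = 443/1137 (n = -443*(-1/1137) = 443/1137 ≈ 0.38962)
(n + s(12))**2 = (443/1137 + 2*12)**2 = (443/1137 + 24)**2 = (27731/1137)**2 = 769008361/1292769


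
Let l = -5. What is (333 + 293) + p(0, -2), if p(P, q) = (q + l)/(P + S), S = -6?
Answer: 3763/6 ≈ 627.17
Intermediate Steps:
p(P, q) = (-5 + q)/(-6 + P) (p(P, q) = (q - 5)/(P - 6) = (-5 + q)/(-6 + P))
(333 + 293) + p(0, -2) = (333 + 293) + (-5 - 2)/(-6 + 0) = 626 - 7/(-6) = 626 - ⅙*(-7) = 626 + 7/6 = 3763/6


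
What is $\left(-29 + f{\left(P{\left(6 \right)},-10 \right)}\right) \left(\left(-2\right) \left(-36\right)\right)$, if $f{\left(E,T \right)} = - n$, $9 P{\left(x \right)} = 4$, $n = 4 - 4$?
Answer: $-2088$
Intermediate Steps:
$n = 0$
$P{\left(x \right)} = \frac{4}{9}$ ($P{\left(x \right)} = \frac{1}{9} \cdot 4 = \frac{4}{9}$)
$f{\left(E,T \right)} = 0$ ($f{\left(E,T \right)} = \left(-1\right) 0 = 0$)
$\left(-29 + f{\left(P{\left(6 \right)},-10 \right)}\right) \left(\left(-2\right) \left(-36\right)\right) = \left(-29 + 0\right) \left(\left(-2\right) \left(-36\right)\right) = \left(-29\right) 72 = -2088$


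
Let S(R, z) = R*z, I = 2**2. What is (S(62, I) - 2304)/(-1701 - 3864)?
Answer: 2056/5565 ≈ 0.36945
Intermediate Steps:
I = 4
(S(62, I) - 2304)/(-1701 - 3864) = (62*4 - 2304)/(-1701 - 3864) = (248 - 2304)/(-5565) = -2056*(-1/5565) = 2056/5565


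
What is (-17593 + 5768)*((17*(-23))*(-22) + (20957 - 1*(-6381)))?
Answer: -424990500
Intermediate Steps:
(-17593 + 5768)*((17*(-23))*(-22) + (20957 - 1*(-6381))) = -11825*(-391*(-22) + (20957 + 6381)) = -11825*(8602 + 27338) = -11825*35940 = -424990500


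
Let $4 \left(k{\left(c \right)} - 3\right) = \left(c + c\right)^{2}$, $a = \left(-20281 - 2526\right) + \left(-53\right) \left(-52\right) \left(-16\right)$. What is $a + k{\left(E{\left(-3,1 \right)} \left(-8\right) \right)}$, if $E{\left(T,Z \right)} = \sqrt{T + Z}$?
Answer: $-67028$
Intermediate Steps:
$a = -66903$ ($a = -22807 + 2756 \left(-16\right) = -22807 - 44096 = -66903$)
$k{\left(c \right)} = 3 + c^{2}$ ($k{\left(c \right)} = 3 + \frac{\left(c + c\right)^{2}}{4} = 3 + \frac{\left(2 c\right)^{2}}{4} = 3 + \frac{4 c^{2}}{4} = 3 + c^{2}$)
$a + k{\left(E{\left(-3,1 \right)} \left(-8\right) \right)} = -66903 + \left(3 + \left(\sqrt{-3 + 1} \left(-8\right)\right)^{2}\right) = -66903 + \left(3 + \left(\sqrt{-2} \left(-8\right)\right)^{2}\right) = -66903 + \left(3 + \left(i \sqrt{2} \left(-8\right)\right)^{2}\right) = -66903 + \left(3 + \left(- 8 i \sqrt{2}\right)^{2}\right) = -66903 + \left(3 - 128\right) = -66903 - 125 = -67028$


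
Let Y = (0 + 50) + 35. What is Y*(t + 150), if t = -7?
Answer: 12155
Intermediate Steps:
Y = 85 (Y = 50 + 35 = 85)
Y*(t + 150) = 85*(-7 + 150) = 85*143 = 12155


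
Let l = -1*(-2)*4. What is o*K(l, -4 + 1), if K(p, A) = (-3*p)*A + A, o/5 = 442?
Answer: 152490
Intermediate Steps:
o = 2210 (o = 5*442 = 2210)
l = 8 (l = 2*4 = 8)
K(p, A) = A - 3*A*p (K(p, A) = -3*A*p + A = A - 3*A*p)
o*K(l, -4 + 1) = 2210*((-4 + 1)*(1 - 3*8)) = 2210*(-3*(1 - 24)) = 2210*(-3*(-23)) = 2210*69 = 152490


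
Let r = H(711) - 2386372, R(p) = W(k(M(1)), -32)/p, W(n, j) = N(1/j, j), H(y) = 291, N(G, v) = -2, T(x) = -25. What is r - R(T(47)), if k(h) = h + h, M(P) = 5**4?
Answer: -59652027/25 ≈ -2.3861e+6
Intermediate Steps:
M(P) = 625
k(h) = 2*h
W(n, j) = -2
R(p) = -2/p
r = -2386081 (r = 291 - 2386372 = -2386081)
r - R(T(47)) = -2386081 - (-2)/(-25) = -2386081 - (-2)*(-1)/25 = -2386081 - 1*2/25 = -2386081 - 2/25 = -59652027/25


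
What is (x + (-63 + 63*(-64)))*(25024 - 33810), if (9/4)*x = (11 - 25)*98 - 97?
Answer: 375434566/9 ≈ 4.1715e+7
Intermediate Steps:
x = -5876/9 (x = 4*((11 - 25)*98 - 97)/9 = 4*(-14*98 - 97)/9 = 4*(-1372 - 97)/9 = (4/9)*(-1469) = -5876/9 ≈ -652.89)
(x + (-63 + 63*(-64)))*(25024 - 33810) = (-5876/9 + (-63 + 63*(-64)))*(25024 - 33810) = (-5876/9 + (-63 - 4032))*(-8786) = (-5876/9 - 4095)*(-8786) = -42731/9*(-8786) = 375434566/9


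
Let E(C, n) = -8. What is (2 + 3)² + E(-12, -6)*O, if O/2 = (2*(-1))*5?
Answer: 185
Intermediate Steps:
O = -20 (O = 2*((2*(-1))*5) = 2*(-2*5) = 2*(-10) = -20)
(2 + 3)² + E(-12, -6)*O = (2 + 3)² - 8*(-20) = 5² + 160 = 25 + 160 = 185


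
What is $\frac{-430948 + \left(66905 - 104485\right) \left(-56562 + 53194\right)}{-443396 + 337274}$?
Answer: $- \frac{21023082}{17687} \approx -1188.6$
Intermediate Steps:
$\frac{-430948 + \left(66905 - 104485\right) \left(-56562 + 53194\right)}{-443396 + 337274} = \frac{-430948 - -126569440}{-106122} = \left(-430948 + 126569440\right) \left(- \frac{1}{106122}\right) = 126138492 \left(- \frac{1}{106122}\right) = - \frac{21023082}{17687}$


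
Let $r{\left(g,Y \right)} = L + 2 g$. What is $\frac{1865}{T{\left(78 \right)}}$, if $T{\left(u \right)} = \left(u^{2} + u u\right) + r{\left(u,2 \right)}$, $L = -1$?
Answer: $\frac{1865}{12323} \approx 0.15134$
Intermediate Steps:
$r{\left(g,Y \right)} = -1 + 2 g$
$T{\left(u \right)} = -1 + 2 u + 2 u^{2}$ ($T{\left(u \right)} = \left(u^{2} + u u\right) + \left(-1 + 2 u\right) = \left(u^{2} + u^{2}\right) + \left(-1 + 2 u\right) = 2 u^{2} + \left(-1 + 2 u\right) = -1 + 2 u + 2 u^{2}$)
$\frac{1865}{T{\left(78 \right)}} = \frac{1865}{-1 + 2 \cdot 78 + 2 \cdot 78^{2}} = \frac{1865}{-1 + 156 + 2 \cdot 6084} = \frac{1865}{-1 + 156 + 12168} = \frac{1865}{12323}$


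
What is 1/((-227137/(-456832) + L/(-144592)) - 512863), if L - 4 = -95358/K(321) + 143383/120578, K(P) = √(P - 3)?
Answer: -561297777826929062334945490834072192/287868583172380356134415718234164334651207 - 6809251559972686833971938304*√318/863605749517141068403247154702493003953621 ≈ -1.9498e-6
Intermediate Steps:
K(P) = √(-3 + P)
L = 625695/120578 - 15893*√318/53 (L = 4 + (-95358/√(-3 + 321) + 143383/120578) = 4 + (-95358*√318/318 + 143383*(1/120578)) = 4 + (-15893*√318/53 + 143383/120578) = 4 + (143383/120578 - 15893*√318/53) = 625695/120578 - 15893*√318/53 ≈ -5342.2)
1/((-227137/(-456832) + L/(-144592)) - 512863) = 1/((-227137/(-456832) + (625695/120578 - 15893*√318/53)/(-144592)) - 512863) = 1/((-227137*(-1/456832) + (625695/120578 - 15893*√318/53)*(-1/144592)) - 512863) = 1/((227137/456832 + (-89385/2490659168 + 15893*√318/7663376)) - 512863) = 1/((17677500547303/35556650282368 + 15893*√318/7663376) - 512863) = 1/(-18235672656265552281/35556650282368 + 15893*√318/7663376)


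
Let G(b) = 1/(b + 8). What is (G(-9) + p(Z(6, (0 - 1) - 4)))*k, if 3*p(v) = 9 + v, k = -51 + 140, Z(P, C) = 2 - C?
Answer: 1157/3 ≈ 385.67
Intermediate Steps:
G(b) = 1/(8 + b)
k = 89
p(v) = 3 + v/3 (p(v) = (9 + v)/3 = 3 + v/3)
(G(-9) + p(Z(6, (0 - 1) - 4)))*k = (1/(8 - 9) + (3 + (2 - ((0 - 1) - 4))/3))*89 = (1/(-1) + (3 + (2 - (-1 - 4))/3))*89 = (-1 + (3 + (2 - 1*(-5))/3))*89 = (-1 + (3 + (2 + 5)/3))*89 = (-1 + (3 + (1/3)*7))*89 = (-1 + (3 + 7/3))*89 = (-1 + 16/3)*89 = (13/3)*89 = 1157/3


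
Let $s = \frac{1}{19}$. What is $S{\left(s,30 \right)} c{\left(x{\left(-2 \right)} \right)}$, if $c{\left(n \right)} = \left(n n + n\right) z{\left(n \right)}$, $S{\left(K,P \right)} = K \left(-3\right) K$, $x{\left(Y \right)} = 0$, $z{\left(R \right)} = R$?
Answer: $0$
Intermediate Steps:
$s = \frac{1}{19} \approx 0.052632$
$S{\left(K,P \right)} = - 3 K^{2}$ ($S{\left(K,P \right)} = - 3 K K = - 3 K^{2}$)
$c{\left(n \right)} = n \left(n + n^{2}\right)$ ($c{\left(n \right)} = \left(n n + n\right) n = \left(n^{2} + n\right) n = \left(n + n^{2}\right) n = n \left(n + n^{2}\right)$)
$S{\left(s,30 \right)} c{\left(x{\left(-2 \right)} \right)} = - \frac{3}{361} \cdot 0^{2} \left(1 + 0\right) = \left(-3\right) \frac{1}{361} \cdot 0 \cdot 1 = \left(- \frac{3}{361}\right) 0 = 0$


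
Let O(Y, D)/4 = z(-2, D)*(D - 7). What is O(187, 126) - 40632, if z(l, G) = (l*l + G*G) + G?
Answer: 7578224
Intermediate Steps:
z(l, G) = G + G**2 + l**2 (z(l, G) = (l**2 + G**2) + G = (G**2 + l**2) + G = G + G**2 + l**2)
O(Y, D) = 4*(-7 + D)*(4 + D + D**2) (O(Y, D) = 4*((D + D**2 + (-2)**2)*(D - 7)) = 4*((D + D**2 + 4)*(-7 + D)) = 4*((4 + D + D**2)*(-7 + D)) = 4*((-7 + D)*(4 + D + D**2)) = 4*(-7 + D)*(4 + D + D**2))
O(187, 126) - 40632 = 4*(-7 + 126)*(4 + 126 + 126**2) - 40632 = 4*119*(4 + 126 + 15876) - 40632 = 4*119*16006 - 40632 = 7618856 - 40632 = 7578224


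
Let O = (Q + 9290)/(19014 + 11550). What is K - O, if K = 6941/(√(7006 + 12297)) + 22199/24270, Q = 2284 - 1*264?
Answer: 5611063/10302615 + 6941*√19303/19303 ≈ 50.503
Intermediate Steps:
Q = 2020 (Q = 2284 - 264 = 2020)
O = 1885/5094 (O = (2020 + 9290)/(19014 + 11550) = 11310/30564 = 11310*(1/30564) = 1885/5094 ≈ 0.37004)
K = 22199/24270 + 6941*√19303/19303 (K = 6941/(√19303) + 22199*(1/24270) = 6941*(√19303/19303) + 22199/24270 = 6941*√19303/19303 + 22199/24270 = 22199/24270 + 6941*√19303/19303 ≈ 50.873)
K - O = (22199/24270 + 6941*√19303/19303) - 1*1885/5094 = (22199/24270 + 6941*√19303/19303) - 1885/5094 = 5611063/10302615 + 6941*√19303/19303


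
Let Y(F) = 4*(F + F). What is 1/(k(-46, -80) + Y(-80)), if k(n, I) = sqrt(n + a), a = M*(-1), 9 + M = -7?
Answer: -64/40963 - I*sqrt(30)/409630 ≈ -0.0015624 - 1.3371e-5*I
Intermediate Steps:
M = -16 (M = -9 - 7 = -16)
Y(F) = 8*F (Y(F) = 4*(2*F) = 8*F)
a = 16 (a = -16*(-1) = 16)
k(n, I) = sqrt(16 + n) (k(n, I) = sqrt(n + 16) = sqrt(16 + n))
1/(k(-46, -80) + Y(-80)) = 1/(sqrt(16 - 46) + 8*(-80)) = 1/(sqrt(-30) - 640) = 1/(I*sqrt(30) - 640) = 1/(-640 + I*sqrt(30))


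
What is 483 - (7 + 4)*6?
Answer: 417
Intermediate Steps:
483 - (7 + 4)*6 = 483 - 11*6 = 483 - 1*66 = 483 - 66 = 417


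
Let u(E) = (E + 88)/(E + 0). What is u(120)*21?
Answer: 182/5 ≈ 36.400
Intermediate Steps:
u(E) = (88 + E)/E
u(120)*21 = ((88 + 120)/120)*21 = ((1/120)*208)*21 = (26/15)*21 = 182/5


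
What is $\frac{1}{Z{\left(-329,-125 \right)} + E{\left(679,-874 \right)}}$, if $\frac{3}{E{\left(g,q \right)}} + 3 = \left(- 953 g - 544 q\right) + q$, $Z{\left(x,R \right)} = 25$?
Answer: $\frac{172508}{4312697} \approx 0.04$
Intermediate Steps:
$E{\left(g,q \right)} = \frac{3}{-3 - 953 g - 543 q}$ ($E{\left(g,q \right)} = \frac{3}{-3 + \left(\left(- 953 g - 544 q\right) + q\right)} = \frac{3}{-3 - \left(543 q + 953 g\right)} = \frac{3}{-3 - 953 g - 543 q}$)
$\frac{1}{Z{\left(-329,-125 \right)} + E{\left(679,-874 \right)}} = \frac{1}{25 - \frac{3}{3 + 543 \left(-874\right) + 953 \cdot 679}} = \frac{1}{25 - \frac{3}{3 - 474582 + 647087}} = \frac{1}{25 - \frac{3}{172508}} = \frac{1}{\frac{4312697}{172508}} = \frac{172508}{4312697}$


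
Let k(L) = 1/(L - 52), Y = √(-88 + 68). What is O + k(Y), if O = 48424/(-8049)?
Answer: -3675709/609041 - I*√5/1362 ≈ -6.0352 - 0.0016418*I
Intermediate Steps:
Y = 2*I*√5 (Y = √(-20) = 2*I*√5 ≈ 4.4721*I)
k(L) = 1/(-52 + L)
O = -48424/8049 (O = 48424*(-1/8049) = -48424/8049 ≈ -6.0162)
O + k(Y) = -48424/8049 + 1/(-52 + 2*I*√5)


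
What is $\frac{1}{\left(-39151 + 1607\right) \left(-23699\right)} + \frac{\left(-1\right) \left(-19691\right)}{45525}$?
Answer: $\frac{17520170791421}{40506108029400} \approx 0.43253$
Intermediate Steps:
$\frac{1}{\left(-39151 + 1607\right) \left(-23699\right)} + \frac{\left(-1\right) \left(-19691\right)}{45525} = \frac{1}{-37544} \left(- \frac{1}{23699}\right) + 19691 \cdot \frac{1}{45525} = \left(- \frac{1}{37544}\right) \left(- \frac{1}{23699}\right) + \frac{19691}{45525} = \frac{1}{889755256} + \frac{19691}{45525} = \frac{17520170791421}{40506108029400}$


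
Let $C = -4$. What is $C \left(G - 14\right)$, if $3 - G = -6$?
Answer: $20$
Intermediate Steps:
$G = 9$ ($G = 3 - -6 = 3 + 6 = 9$)
$C \left(G - 14\right) = - 4 \left(9 - 14\right) = \left(-4\right) \left(-5\right) = 20$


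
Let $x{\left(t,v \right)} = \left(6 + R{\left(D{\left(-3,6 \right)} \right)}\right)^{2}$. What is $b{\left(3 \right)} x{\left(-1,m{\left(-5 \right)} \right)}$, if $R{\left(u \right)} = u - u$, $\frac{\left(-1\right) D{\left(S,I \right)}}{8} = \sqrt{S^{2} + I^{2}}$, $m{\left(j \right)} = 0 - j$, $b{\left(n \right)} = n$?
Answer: $108$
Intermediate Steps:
$m{\left(j \right)} = - j$
$D{\left(S,I \right)} = - 8 \sqrt{I^{2} + S^{2}}$ ($D{\left(S,I \right)} = - 8 \sqrt{S^{2} + I^{2}} = - 8 \sqrt{I^{2} + S^{2}}$)
$R{\left(u \right)} = 0$
$x{\left(t,v \right)} = 36$ ($x{\left(t,v \right)} = \left(6 + 0\right)^{2} = 6^{2} = 36$)
$b{\left(3 \right)} x{\left(-1,m{\left(-5 \right)} \right)} = 3 \cdot 36 = 108$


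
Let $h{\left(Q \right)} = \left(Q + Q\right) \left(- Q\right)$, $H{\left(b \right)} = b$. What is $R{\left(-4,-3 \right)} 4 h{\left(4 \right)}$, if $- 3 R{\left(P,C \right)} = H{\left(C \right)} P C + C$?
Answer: $-1664$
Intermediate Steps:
$R{\left(P,C \right)} = - \frac{C}{3} - \frac{P C^{2}}{3}$ ($R{\left(P,C \right)} = - \frac{C P C + C}{3} = - \frac{P C^{2} + C}{3} = - \frac{C + P C^{2}}{3} = - \frac{C}{3} - \frac{P C^{2}}{3}$)
$h{\left(Q \right)} = - 2 Q^{2}$ ($h{\left(Q \right)} = 2 Q \left(- Q\right) = - 2 Q^{2}$)
$R{\left(-4,-3 \right)} 4 h{\left(4 \right)} = \left(- \frac{1}{3}\right) \left(-3\right) \left(1 - -12\right) 4 \left(- 2 \cdot 4^{2}\right) = \left(- \frac{1}{3}\right) \left(-3\right) \left(1 + 12\right) 4 \left(\left(-2\right) 16\right) = \left(- \frac{1}{3}\right) \left(-3\right) 13 \cdot 4 \left(-32\right) = 13 \cdot 4 \left(-32\right) = 52 \left(-32\right) = -1664$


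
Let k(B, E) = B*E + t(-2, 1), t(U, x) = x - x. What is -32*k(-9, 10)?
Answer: 2880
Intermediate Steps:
t(U, x) = 0
k(B, E) = B*E (k(B, E) = B*E + 0 = B*E)
-32*k(-9, 10) = -(-288)*10 = -32*(-90) = 2880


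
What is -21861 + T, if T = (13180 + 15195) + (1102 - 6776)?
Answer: 840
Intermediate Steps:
T = 22701 (T = 28375 - 5674 = 22701)
-21861 + T = -21861 + 22701 = 840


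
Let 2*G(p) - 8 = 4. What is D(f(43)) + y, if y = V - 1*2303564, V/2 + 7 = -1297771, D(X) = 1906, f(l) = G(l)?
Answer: -4897214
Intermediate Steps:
G(p) = 6 (G(p) = 4 + (1/2)*4 = 4 + 2 = 6)
f(l) = 6
V = -2595556 (V = -14 + 2*(-1297771) = -14 - 2595542 = -2595556)
y = -4899120 (y = -2595556 - 1*2303564 = -2595556 - 2303564 = -4899120)
D(f(43)) + y = 1906 - 4899120 = -4897214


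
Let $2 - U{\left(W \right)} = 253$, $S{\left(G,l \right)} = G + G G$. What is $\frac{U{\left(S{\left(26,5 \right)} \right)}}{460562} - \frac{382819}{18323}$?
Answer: $- \frac{176316483351}{8438877526} \approx -20.893$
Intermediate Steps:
$S{\left(G,l \right)} = G + G^{2}$
$U{\left(W \right)} = -251$ ($U{\left(W \right)} = 2 - 253 = -251$)
$\frac{U{\left(S{\left(26,5 \right)} \right)}}{460562} - \frac{382819}{18323} = - \frac{251}{460562} - \frac{382819}{18323} = - \frac{176316483351}{8438877526}$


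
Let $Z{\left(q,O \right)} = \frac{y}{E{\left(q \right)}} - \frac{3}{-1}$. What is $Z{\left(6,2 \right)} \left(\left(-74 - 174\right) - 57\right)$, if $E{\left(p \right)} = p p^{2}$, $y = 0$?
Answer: $-915$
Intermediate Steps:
$E{\left(p \right)} = p^{3}$
$Z{\left(q,O \right)} = 3$ ($Z{\left(q,O \right)} = \frac{0}{q^{3}} - \frac{3}{-1} = \frac{0}{q^{3}} - -3 = 0 + 3 = 3$)
$Z{\left(6,2 \right)} \left(\left(-74 - 174\right) - 57\right) = 3 \left(\left(-74 - 174\right) - 57\right) = 3 \left(-248 - 57\right) = 3 \left(-305\right) = -915$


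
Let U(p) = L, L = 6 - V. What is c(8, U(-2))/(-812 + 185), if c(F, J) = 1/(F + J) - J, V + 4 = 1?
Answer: 8/561 ≈ 0.014260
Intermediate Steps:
V = -3 (V = -4 + 1 = -3)
L = 9 (L = 6 - 1*(-3) = 6 + 3 = 9)
U(p) = 9
c(8, U(-2))/(-812 + 185) = ((1 - 1*9² - 1*8*9)/(8 + 9))/(-812 + 185) = ((1 - 1*81 - 72)/17)/(-627) = ((1 - 81 - 72)/17)*(-1/627) = ((1/17)*(-152))*(-1/627) = -152/17*(-1/627) = 8/561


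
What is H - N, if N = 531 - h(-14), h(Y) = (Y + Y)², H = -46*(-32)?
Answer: 1725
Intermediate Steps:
H = 1472
h(Y) = 4*Y² (h(Y) = (2*Y)² = 4*Y²)
N = -253 (N = 531 - 4*(-14)² = 531 - 4*196 = 531 - 1*784 = 531 - 784 = -253)
H - N = 1472 - 1*(-253) = 1472 + 253 = 1725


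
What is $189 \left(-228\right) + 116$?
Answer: $-42976$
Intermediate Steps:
$189 \left(-228\right) + 116 = -43092 + 116 = -42976$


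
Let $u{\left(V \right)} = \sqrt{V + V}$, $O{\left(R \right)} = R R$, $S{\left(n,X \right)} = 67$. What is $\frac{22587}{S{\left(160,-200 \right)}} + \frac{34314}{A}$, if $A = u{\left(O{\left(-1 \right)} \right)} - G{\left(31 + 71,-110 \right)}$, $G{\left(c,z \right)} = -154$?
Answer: $\frac{444839985}{794419} - \frac{17157 \sqrt{2}}{11857} \approx 557.91$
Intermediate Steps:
$O{\left(R \right)} = R^{2}$
$u{\left(V \right)} = \sqrt{2} \sqrt{V}$ ($u{\left(V \right)} = \sqrt{2 V} = \sqrt{2} \sqrt{V}$)
$A = 154 + \sqrt{2}$ ($A = \sqrt{2} \sqrt{\left(-1\right)^{2}} - -154 = \sqrt{2} \sqrt{1} + 154 = \sqrt{2} \cdot 1 + 154 = \sqrt{2} + 154 = 154 + \sqrt{2} \approx 155.41$)
$\frac{22587}{S{\left(160,-200 \right)}} + \frac{34314}{A} = \frac{22587}{67} + \frac{34314}{154 + \sqrt{2}}$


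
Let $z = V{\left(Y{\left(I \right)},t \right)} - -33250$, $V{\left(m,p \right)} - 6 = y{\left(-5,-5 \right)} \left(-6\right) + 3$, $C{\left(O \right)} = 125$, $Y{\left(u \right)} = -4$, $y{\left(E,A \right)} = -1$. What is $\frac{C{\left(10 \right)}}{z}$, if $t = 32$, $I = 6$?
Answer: $\frac{25}{6653} \approx 0.0037577$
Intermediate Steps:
$V{\left(m,p \right)} = 15$ ($V{\left(m,p \right)} = 6 + \left(\left(-1\right) \left(-6\right) + 3\right) = 6 + \left(6 + 3\right) = 6 + 9 = 15$)
$z = 33265$ ($z = 15 - -33250 = 15 + 33250 = 33265$)
$\frac{C{\left(10 \right)}}{z} = \frac{125}{33265} = 125 \cdot \frac{1}{33265} = \frac{25}{6653}$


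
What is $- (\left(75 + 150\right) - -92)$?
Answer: $-317$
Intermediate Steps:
$- (\left(75 + 150\right) - -92) = - (225 + 92) = \left(-1\right) 317 = -317$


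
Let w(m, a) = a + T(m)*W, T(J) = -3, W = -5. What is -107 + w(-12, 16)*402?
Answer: 12355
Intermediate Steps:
w(m, a) = 15 + a (w(m, a) = a - 3*(-5) = a + 15 = 15 + a)
-107 + w(-12, 16)*402 = -107 + (15 + 16)*402 = -107 + 31*402 = -107 + 12462 = 12355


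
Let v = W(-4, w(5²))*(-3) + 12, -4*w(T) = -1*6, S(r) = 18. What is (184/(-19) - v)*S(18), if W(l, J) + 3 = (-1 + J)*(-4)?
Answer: -12546/19 ≈ -660.32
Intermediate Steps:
w(T) = 3/2 (w(T) = -(-1)*6/4 = -¼*(-6) = 3/2)
W(l, J) = 1 - 4*J (W(l, J) = -3 + (-1 + J)*(-4) = -3 + (4 - 4*J) = 1 - 4*J)
v = 27 (v = (1 - 4*3/2)*(-3) + 12 = (1 - 6)*(-3) + 12 = -5*(-3) + 12 = 15 + 12 = 27)
(184/(-19) - v)*S(18) = (184/(-19) - 1*27)*18 = (184*(-1/19) - 27)*18 = (-184/19 - 27)*18 = -697/19*18 = -12546/19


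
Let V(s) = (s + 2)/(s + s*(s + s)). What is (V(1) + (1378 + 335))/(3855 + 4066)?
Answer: 1714/7921 ≈ 0.21639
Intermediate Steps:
V(s) = (2 + s)/(s + 2*s²) (V(s) = (2 + s)/(s + s*(2*s)) = (2 + s)/(s + 2*s²))
(V(1) + (1378 + 335))/(3855 + 4066) = ((2 + 1)/(1*(1 + 2*1)) + (1378 + 335))/(3855 + 4066) = (1*3/(1 + 2) + 1713)/7921 = (1*3/3 + 1713)*(1/7921) = (1*(⅓)*3 + 1713)*(1/7921) = (1 + 1713)*(1/7921) = 1714*(1/7921) = 1714/7921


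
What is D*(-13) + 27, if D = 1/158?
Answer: 4253/158 ≈ 26.918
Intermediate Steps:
D = 1/158 ≈ 0.0063291
D*(-13) + 27 = (1/158)*(-13) + 27 = -13/158 + 27 = 4253/158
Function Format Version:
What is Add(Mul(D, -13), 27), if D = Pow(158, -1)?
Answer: Rational(4253, 158) ≈ 26.918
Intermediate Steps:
D = Rational(1, 158) ≈ 0.0063291
Add(Mul(D, -13), 27) = Add(Mul(Rational(1, 158), -13), 27) = Add(Rational(-13, 158), 27) = Rational(4253, 158)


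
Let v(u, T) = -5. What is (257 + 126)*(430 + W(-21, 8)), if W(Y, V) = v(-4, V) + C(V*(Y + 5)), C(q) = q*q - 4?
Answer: 6436315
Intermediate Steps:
C(q) = -4 + q² (C(q) = q² - 4 = -4 + q²)
W(Y, V) = -9 + V²*(5 + Y)² (W(Y, V) = -5 + (-4 + (V*(Y + 5))²) = -5 + (-4 + (V*(5 + Y))²) = -5 + (-4 + V²*(5 + Y)²) = -9 + V²*(5 + Y)²)
(257 + 126)*(430 + W(-21, 8)) = (257 + 126)*(430 + (-9 + 8²*(5 - 21)²)) = 383*(430 + (-9 + 64*(-16)²)) = 383*(430 + (-9 + 64*256)) = 383*(430 + (-9 + 16384)) = 383*(430 + 16375) = 383*16805 = 6436315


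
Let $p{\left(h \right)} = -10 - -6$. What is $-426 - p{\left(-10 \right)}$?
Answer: $-422$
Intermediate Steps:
$p{\left(h \right)} = -4$ ($p{\left(h \right)} = -10 + 6 = -4$)
$-426 - p{\left(-10 \right)} = -426 - -4 = -426 + 4 = -422$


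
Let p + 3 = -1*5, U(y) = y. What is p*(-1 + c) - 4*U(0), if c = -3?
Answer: 32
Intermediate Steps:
p = -8 (p = -3 - 1*5 = -3 - 5 = -8)
p*(-1 + c) - 4*U(0) = -8*(-1 - 3) - 4*0 = -8*(-4) + 0 = 32 + 0 = 32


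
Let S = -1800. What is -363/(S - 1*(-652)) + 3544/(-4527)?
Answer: -2425211/5196996 ≈ -0.46666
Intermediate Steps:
-363/(S - 1*(-652)) + 3544/(-4527) = -363/(-1800 - 1*(-652)) + 3544/(-4527) = -363/(-1800 + 652) + 3544*(-1/4527) = -363/(-1148) - 3544/4527 = -363*(-1/1148) - 3544/4527 = 363/1148 - 3544/4527 = -2425211/5196996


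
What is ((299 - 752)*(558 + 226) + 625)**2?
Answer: 125689393729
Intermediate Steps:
((299 - 752)*(558 + 226) + 625)**2 = (-453*784 + 625)**2 = (-355152 + 625)**2 = (-354527)**2 = 125689393729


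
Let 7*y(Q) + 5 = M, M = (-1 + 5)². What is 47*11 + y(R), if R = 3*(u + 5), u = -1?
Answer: 3630/7 ≈ 518.57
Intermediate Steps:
R = 12 (R = 3*(-1 + 5) = 3*4 = 12)
M = 16 (M = 4² = 16)
y(Q) = 11/7 (y(Q) = -5/7 + (⅐)*16 = -5/7 + 16/7 = 11/7)
47*11 + y(R) = 47*11 + 11/7 = 517 + 11/7 = 3630/7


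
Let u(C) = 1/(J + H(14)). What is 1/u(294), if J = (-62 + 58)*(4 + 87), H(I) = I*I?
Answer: -168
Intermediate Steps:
H(I) = I²
J = -364 (J = -4*91 = -364)
u(C) = -1/168 (u(C) = 1/(-364 + 14²) = 1/(-364 + 196) = 1/(-168) = -1/168)
1/u(294) = 1/(-1/168) = -168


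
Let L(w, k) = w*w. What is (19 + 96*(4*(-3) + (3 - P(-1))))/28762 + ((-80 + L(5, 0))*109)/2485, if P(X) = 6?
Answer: -35191875/14294714 ≈ -2.4619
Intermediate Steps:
L(w, k) = w²
(19 + 96*(4*(-3) + (3 - P(-1))))/28762 + ((-80 + L(5, 0))*109)/2485 = (19 + 96*(4*(-3) + (3 - 1*6)))/28762 + ((-80 + 5²)*109)/2485 = (19 + 96*(-12 + (3 - 6)))*(1/28762) + ((-80 + 25)*109)*(1/2485) = (19 + 96*(-12 - 3))*(1/28762) - 55*109*(1/2485) = (19 + 96*(-15))*(1/28762) - 5995*1/2485 = (19 - 1440)*(1/28762) - 1199/497 = -1421*1/28762 - 1199/497 = -1421/28762 - 1199/497 = -35191875/14294714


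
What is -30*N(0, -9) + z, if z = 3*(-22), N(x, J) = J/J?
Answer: -96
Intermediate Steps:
N(x, J) = 1
z = -66
-30*N(0, -9) + z = -30*1 - 66 = -30 - 66 = -96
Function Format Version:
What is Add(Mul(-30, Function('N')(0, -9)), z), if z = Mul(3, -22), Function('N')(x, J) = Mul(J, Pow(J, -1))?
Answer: -96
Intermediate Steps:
Function('N')(x, J) = 1
z = -66
Add(Mul(-30, Function('N')(0, -9)), z) = Add(Mul(-30, 1), -66) = Add(-30, -66) = -96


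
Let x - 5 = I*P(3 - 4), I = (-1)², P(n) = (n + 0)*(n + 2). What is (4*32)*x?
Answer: 512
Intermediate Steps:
P(n) = n*(2 + n)
I = 1
x = 4 (x = 5 + 1*((3 - 4)*(2 + (3 - 4))) = 5 + 1*(-(2 - 1)) = 5 + 1*(-1*1) = 5 + 1*(-1) = 5 - 1 = 4)
(4*32)*x = (4*32)*4 = 128*4 = 512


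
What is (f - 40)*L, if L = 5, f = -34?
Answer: -370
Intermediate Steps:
(f - 40)*L = (-34 - 40)*5 = -74*5 = -370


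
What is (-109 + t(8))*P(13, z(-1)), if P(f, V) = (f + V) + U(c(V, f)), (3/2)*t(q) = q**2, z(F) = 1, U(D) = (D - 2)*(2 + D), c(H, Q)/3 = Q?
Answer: -304669/3 ≈ -1.0156e+5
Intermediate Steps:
c(H, Q) = 3*Q
U(D) = (-2 + D)*(2 + D)
t(q) = 2*q**2/3
P(f, V) = -4 + V + f + 9*f**2 (P(f, V) = (f + V) + (-4 + (3*f)**2) = (V + f) + (-4 + 9*f**2) = -4 + V + f + 9*f**2)
(-109 + t(8))*P(13, z(-1)) = (-109 + (2/3)*8**2)*(-4 + 1 + 13 + 9*13**2) = (-109 + (2/3)*64)*(-4 + 1 + 13 + 9*169) = (-109 + 128/3)*(-4 + 1 + 13 + 1521) = -199/3*1531 = -304669/3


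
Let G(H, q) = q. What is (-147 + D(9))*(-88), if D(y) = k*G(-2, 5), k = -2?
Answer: 13816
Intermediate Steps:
D(y) = -10 (D(y) = -2*5 = -10)
(-147 + D(9))*(-88) = (-147 - 10)*(-88) = -157*(-88) = 13816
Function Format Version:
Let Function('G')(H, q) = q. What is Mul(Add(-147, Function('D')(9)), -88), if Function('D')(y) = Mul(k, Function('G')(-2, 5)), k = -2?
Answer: 13816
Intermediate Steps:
Function('D')(y) = -10 (Function('D')(y) = Mul(-2, 5) = -10)
Mul(Add(-147, Function('D')(9)), -88) = Mul(Add(-147, -10), -88) = Mul(-157, -88) = 13816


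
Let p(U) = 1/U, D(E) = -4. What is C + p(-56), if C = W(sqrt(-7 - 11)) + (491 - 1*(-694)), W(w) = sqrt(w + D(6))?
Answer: 66359/56 + sqrt(-4 + 3*I*sqrt(2)) ≈ 1185.9 + 2.2171*I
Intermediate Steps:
W(w) = sqrt(-4 + w) (W(w) = sqrt(w - 4) = sqrt(-4 + w))
p(U) = 1/U
C = 1185 + sqrt(-4 + 3*I*sqrt(2)) (C = sqrt(-4 + sqrt(-7 - 11)) + (491 - 1*(-694)) = sqrt(-4 + sqrt(-18)) + (491 + 694) = sqrt(-4 + 3*I*sqrt(2)) + 1185 = 1185 + sqrt(-4 + 3*I*sqrt(2)) ≈ 1186.0 + 2.2171*I)
C + p(-56) = (1185 + sqrt(-4 + 3*I*sqrt(2))) + 1/(-56) = (1185 + sqrt(-4 + 3*I*sqrt(2))) - 1/56 = 66359/56 + sqrt(-4 + 3*I*sqrt(2))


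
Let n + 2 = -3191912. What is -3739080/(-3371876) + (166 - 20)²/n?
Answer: 1482868361288/1345342276333 ≈ 1.1022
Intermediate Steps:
n = -3191914 (n = -2 - 3191912 = -3191914)
-3739080/(-3371876) + (166 - 20)²/n = -3739080/(-3371876) + (166 - 20)²/(-3191914) = -3739080*(-1/3371876) + 146²*(-1/3191914) = 934770/842969 + 21316*(-1/3191914) = 934770/842969 - 10658/1595957 = 1482868361288/1345342276333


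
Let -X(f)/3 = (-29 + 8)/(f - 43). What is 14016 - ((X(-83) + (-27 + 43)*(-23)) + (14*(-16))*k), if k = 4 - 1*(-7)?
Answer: 33697/2 ≈ 16849.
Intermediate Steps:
k = 11 (k = 4 + 7 = 11)
X(f) = 63/(-43 + f) (X(f) = -3*(-29 + 8)/(f - 43) = -(-63)/(-43 + f) = 63/(-43 + f))
14016 - ((X(-83) + (-27 + 43)*(-23)) + (14*(-16))*k) = 14016 - ((63/(-43 - 83) + (-27 + 43)*(-23)) + (14*(-16))*11) = 14016 - ((63/(-126) + 16*(-23)) - 224*11) = 14016 - ((63*(-1/126) - 368) - 2464) = 14016 - ((-½ - 368) - 2464) = 14016 - (-737/2 - 2464) = 14016 - 1*(-5665/2) = 14016 + 5665/2 = 33697/2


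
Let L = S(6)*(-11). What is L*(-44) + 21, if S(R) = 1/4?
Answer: 142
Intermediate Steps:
S(R) = ¼
L = -11/4 (L = (¼)*(-11) = -11/4 ≈ -2.7500)
L*(-44) + 21 = -11/4*(-44) + 21 = 121 + 21 = 142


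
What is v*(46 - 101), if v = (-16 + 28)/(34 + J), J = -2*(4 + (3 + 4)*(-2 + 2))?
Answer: -330/13 ≈ -25.385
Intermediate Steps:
J = -8 (J = -2*(4 + 7*0) = -2*(4 + 0) = -2*4 = -8)
v = 6/13 (v = (-16 + 28)/(34 - 8) = 12/26 = 12*(1/26) = 6/13 ≈ 0.46154)
v*(46 - 101) = 6*(46 - 101)/13 = (6/13)*(-55) = -330/13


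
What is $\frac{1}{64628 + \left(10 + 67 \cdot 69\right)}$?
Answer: $\frac{1}{69261} \approx 1.4438 \cdot 10^{-5}$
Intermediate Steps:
$\frac{1}{64628 + \left(10 + 67 \cdot 69\right)} = \frac{1}{64628 + \left(10 + 4623\right)} = \frac{1}{64628 + 4633} = \frac{1}{69261}$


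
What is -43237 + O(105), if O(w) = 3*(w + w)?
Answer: -42607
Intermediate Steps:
O(w) = 6*w (O(w) = 3*(2*w) = 6*w)
-43237 + O(105) = -43237 + 6*105 = -43237 + 630 = -42607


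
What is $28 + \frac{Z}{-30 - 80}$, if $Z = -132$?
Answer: $\frac{146}{5} \approx 29.2$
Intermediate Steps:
$28 + \frac{Z}{-30 - 80} = 28 - \frac{132}{-30 - 80} = 28 - \frac{132}{-110} = 28 - - \frac{6}{5} = 28 + \frac{6}{5} = \frac{146}{5}$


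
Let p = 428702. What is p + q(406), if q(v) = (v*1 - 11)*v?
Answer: 589072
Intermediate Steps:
q(v) = v*(-11 + v) (q(v) = (v - 11)*v = (-11 + v)*v = v*(-11 + v))
p + q(406) = 428702 + 406*(-11 + 406) = 428702 + 406*395 = 428702 + 160370 = 589072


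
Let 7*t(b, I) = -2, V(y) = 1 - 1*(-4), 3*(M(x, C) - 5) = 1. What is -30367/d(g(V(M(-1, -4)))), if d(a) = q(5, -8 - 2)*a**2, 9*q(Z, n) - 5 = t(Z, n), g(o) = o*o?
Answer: -637707/6875 ≈ -92.757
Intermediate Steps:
M(x, C) = 16/3 (M(x, C) = 5 + (1/3)*1 = 5 + 1/3 = 16/3)
V(y) = 5 (V(y) = 1 + 4 = 5)
t(b, I) = -2/7 (t(b, I) = (1/7)*(-2) = -2/7)
g(o) = o**2
q(Z, n) = 11/21 (q(Z, n) = 5/9 + (1/9)*(-2/7) = 5/9 - 2/63 = 11/21)
d(a) = 11*a**2/21
-30367/d(g(V(M(-1, -4)))) = -30367/(11*(5**2)**2/21) = -30367/((11/21)*25**2) = -30367/((11/21)*625) = -30367/6875/21 = -30367*21/6875 = -637707/6875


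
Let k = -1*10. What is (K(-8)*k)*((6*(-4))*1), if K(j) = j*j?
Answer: 15360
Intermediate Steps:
K(j) = j²
k = -10
(K(-8)*k)*((6*(-4))*1) = ((-8)²*(-10))*((6*(-4))*1) = (64*(-10))*(-24*1) = -640*(-24) = 15360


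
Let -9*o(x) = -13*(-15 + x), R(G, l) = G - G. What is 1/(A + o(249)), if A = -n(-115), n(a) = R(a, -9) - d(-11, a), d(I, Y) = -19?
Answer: 1/319 ≈ 0.0031348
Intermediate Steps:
R(G, l) = 0
n(a) = 19 (n(a) = 0 - 1*(-19) = 0 + 19 = 19)
A = -19 (A = -1*19 = -19)
o(x) = -65/3 + 13*x/9 (o(x) = -(-13)*(-15 + x)/9 = -(195 - 13*x)/9 = -65/3 + 13*x/9)
1/(A + o(249)) = 1/(-19 + (-65/3 + (13/9)*249)) = 1/(-19 + (-65/3 + 1079/3)) = 1/(-19 + 338) = 1/319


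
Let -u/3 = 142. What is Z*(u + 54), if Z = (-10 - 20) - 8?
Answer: 14136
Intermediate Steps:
u = -426 (u = -3*142 = -426)
Z = -38 (Z = -30 - 8 = -38)
Z*(u + 54) = -38*(-426 + 54) = -38*(-372) = 14136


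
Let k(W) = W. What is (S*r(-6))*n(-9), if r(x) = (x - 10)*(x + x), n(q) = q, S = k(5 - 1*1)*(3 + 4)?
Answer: -48384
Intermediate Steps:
S = 28 (S = (5 - 1*1)*(3 + 4) = (5 - 1)*7 = 4*7 = 28)
r(x) = 2*x*(-10 + x) (r(x) = (-10 + x)*(2*x) = 2*x*(-10 + x))
(S*r(-6))*n(-9) = (28*(2*(-6)*(-10 - 6)))*(-9) = (28*(2*(-6)*(-16)))*(-9) = (28*192)*(-9) = 5376*(-9) = -48384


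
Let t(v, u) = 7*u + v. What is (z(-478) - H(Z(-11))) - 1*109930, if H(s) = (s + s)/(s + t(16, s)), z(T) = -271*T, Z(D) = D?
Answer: 705877/36 ≈ 19608.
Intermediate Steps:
t(v, u) = v + 7*u
H(s) = 2*s/(16 + 8*s) (H(s) = (s + s)/(s + (16 + 7*s)) = (2*s)/(16 + 8*s) = 2*s/(16 + 8*s))
(z(-478) - H(Z(-11))) - 1*109930 = (-271*(-478) - (-11)/(4*(2 - 11))) - 1*109930 = (129538 - (-11)/(4*(-9))) - 109930 = (129538 - (-11)*(-1)/(4*9)) - 109930 = (129538 - 1*11/36) - 109930 = (129538 - 11/36) - 109930 = 4663357/36 - 109930 = 705877/36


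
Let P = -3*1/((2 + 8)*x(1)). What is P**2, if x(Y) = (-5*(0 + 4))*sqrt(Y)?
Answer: 9/40000 ≈ 0.00022500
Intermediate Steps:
x(Y) = -20*sqrt(Y) (x(Y) = (-5*4)*sqrt(Y) = -20*sqrt(Y))
P = 3/200 (P = -3*(-1/(20*(2 + 8))) = -3/(-20*1*10) = -3/((-20*10)) = -3/(-200) = -3*(-1/200) = 3/200 ≈ 0.015000)
P**2 = (3/200)**2 = 9/40000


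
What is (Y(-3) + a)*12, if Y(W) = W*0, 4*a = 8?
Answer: 24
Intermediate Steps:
a = 2 (a = (¼)*8 = 2)
Y(W) = 0
(Y(-3) + a)*12 = (0 + 2)*12 = 2*12 = 24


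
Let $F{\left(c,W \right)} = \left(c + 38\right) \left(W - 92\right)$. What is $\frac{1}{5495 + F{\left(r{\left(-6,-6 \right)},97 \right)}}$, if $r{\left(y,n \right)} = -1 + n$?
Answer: $\frac{1}{5650} \approx 0.00017699$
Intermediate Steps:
$F{\left(c,W \right)} = \left(-92 + W\right) \left(38 + c\right)$ ($F{\left(c,W \right)} = \left(38 + c\right) \left(-92 + W\right) = \left(-92 + W\right) \left(38 + c\right)$)
$\frac{1}{5495 + F{\left(r{\left(-6,-6 \right)},97 \right)}} = \frac{1}{5495 + \left(-3496 - 92 \left(-1 - 6\right) + 38 \cdot 97 + 97 \left(-1 - 6\right)\right)} = \frac{1}{5495 + \left(-3496 - -644 + 3686 + 97 \left(-7\right)\right)} = \frac{1}{5495 + \left(-3496 + 644 + 3686 - 679\right)} = \frac{1}{5495 + 155} = \frac{1}{5650}$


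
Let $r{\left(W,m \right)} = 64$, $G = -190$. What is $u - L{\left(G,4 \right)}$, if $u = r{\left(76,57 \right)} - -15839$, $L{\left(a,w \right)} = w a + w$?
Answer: $16659$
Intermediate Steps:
$L{\left(a,w \right)} = w + a w$ ($L{\left(a,w \right)} = a w + w = w + a w$)
$u = 15903$ ($u = 64 - -15839 = 64 + 15839 = 15903$)
$u - L{\left(G,4 \right)} = 15903 - 4 \left(1 - 190\right) = 15903 - 4 \left(-189\right) = 15903 - -756 = 15903 + 756 = 16659$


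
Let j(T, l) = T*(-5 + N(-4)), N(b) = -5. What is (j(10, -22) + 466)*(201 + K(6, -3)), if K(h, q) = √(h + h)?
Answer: 73566 + 732*√3 ≈ 74834.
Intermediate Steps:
K(h, q) = √2*√h (K(h, q) = √(2*h) = √2*√h)
j(T, l) = -10*T (j(T, l) = T*(-5 - 5) = T*(-10) = -10*T)
(j(10, -22) + 466)*(201 + K(6, -3)) = (-10*10 + 466)*(201 + √2*√6) = (-100 + 466)*(201 + 2*√3) = 366*(201 + 2*√3) = 73566 + 732*√3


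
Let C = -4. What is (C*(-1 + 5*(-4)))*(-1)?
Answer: -84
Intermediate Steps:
(C*(-1 + 5*(-4)))*(-1) = -4*(-1 + 5*(-4))*(-1) = -4*(-1 - 20)*(-1) = -4*(-21)*(-1) = 84*(-1) = -84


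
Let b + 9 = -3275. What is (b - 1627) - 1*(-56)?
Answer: -4855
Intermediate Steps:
b = -3284 (b = -9 - 3275 = -3284)
(b - 1627) - 1*(-56) = (-3284 - 1627) - 1*(-56) = -4911 + 56 = -4855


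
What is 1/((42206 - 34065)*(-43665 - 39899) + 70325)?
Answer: -1/680224199 ≈ -1.4701e-9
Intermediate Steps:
1/((42206 - 34065)*(-43665 - 39899) + 70325) = 1/(8141*(-83564) + 70325) = 1/(-680294524 + 70325) = 1/(-680224199) = -1/680224199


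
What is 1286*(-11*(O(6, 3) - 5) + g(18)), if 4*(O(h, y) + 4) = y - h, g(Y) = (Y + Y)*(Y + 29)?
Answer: 4627671/2 ≈ 2.3138e+6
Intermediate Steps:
g(Y) = 2*Y*(29 + Y) (g(Y) = (2*Y)*(29 + Y) = 2*Y*(29 + Y))
O(h, y) = -4 - h/4 + y/4 (O(h, y) = -4 + (y - h)/4 = -4 + (-h/4 + y/4) = -4 - h/4 + y/4)
1286*(-11*(O(6, 3) - 5) + g(18)) = 1286*(-11*((-4 - ¼*6 + (¼)*3) - 5) + 2*18*(29 + 18)) = 1286*(-11*((-4 - 3/2 + ¾) - 5) + 2*18*47) = 1286*(-11*(-19/4 - 5) + 1692) = 1286*(-11*(-39/4) + 1692) = 1286*(429/4 + 1692) = 1286*(7197/4) = 4627671/2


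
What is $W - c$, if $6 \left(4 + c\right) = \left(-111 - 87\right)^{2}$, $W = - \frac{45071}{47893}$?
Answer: $- \frac{312786361}{47893} \approx -6530.9$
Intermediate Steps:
$W = - \frac{45071}{47893}$ ($W = \left(-45071\right) \frac{1}{47893} = - \frac{45071}{47893} \approx -0.94108$)
$c = 6530$ ($c = -4 + \frac{\left(-111 - 87\right)^{2}}{6} = -4 + \frac{\left(-198\right)^{2}}{6} = -4 + \frac{1}{6} \cdot 39204 = -4 + 6534 = 6530$)
$W - c = - \frac{45071}{47893} - 6530 = - \frac{312786361}{47893}$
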